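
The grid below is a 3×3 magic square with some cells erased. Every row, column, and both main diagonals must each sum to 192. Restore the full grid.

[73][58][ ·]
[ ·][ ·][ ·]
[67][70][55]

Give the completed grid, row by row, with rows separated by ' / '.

73 58 61 / 52 64 76 / 67 70 55

Using row 1: 73 + 58 + ? → (1,3) = 192 − 131 = 61.
Column 1 must total 192; the given cells sum to 140, so (2,1) = 52.
Column 2 must total 192; the given cells sum to 128, so (2,2) = 64.
From column 3, 192 − (61 + 55) gives (2,3) = 76.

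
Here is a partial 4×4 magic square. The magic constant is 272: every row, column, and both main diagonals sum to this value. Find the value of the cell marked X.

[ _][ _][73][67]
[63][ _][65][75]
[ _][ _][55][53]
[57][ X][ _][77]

From row 2, 272 − (63 + 65 + 75) gives (2,2) = 69.
Column 3: 73 + 65 + 55 + ? = 272, so (4,3) = 79.
Main diagonal must total 272; the given cells sum to 201, so (1,1) = 71.
Anti-diagonal: 67 + 65 + 57 + ? = 272, so (3,2) = 83.
Row 1: 71 + 73 + 67 + ? = 272, so (1,2) = 61.
Row 3 must total 272; the given cells sum to 191, so (3,1) = 81.
Using row 4: 57 + 79 + 77 + ? → (4,2) = 272 − 213 = 59.

59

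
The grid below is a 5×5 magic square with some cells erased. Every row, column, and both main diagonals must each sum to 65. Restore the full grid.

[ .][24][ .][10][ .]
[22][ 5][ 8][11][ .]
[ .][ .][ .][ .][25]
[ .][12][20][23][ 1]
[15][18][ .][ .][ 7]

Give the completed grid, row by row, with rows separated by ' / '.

From row 2, 65 − (22 + 5 + 8 + 11) gives (2,5) = 19.
The remaining cell in row 4 is (4,1) = 65 − 56 = 9.
The remaining cell in column 2 is (3,2) = 65 − 59 = 6.
Column 5 must total 65; the given cells sum to 52, so (1,5) = 13.
Anti-diagonal must total 65; the given cells sum to 51, so (3,3) = 14.
Using main diagonal: 5 + 14 + 23 + 7 + ? → (1,1) = 65 − 49 = 16.
Row 1: 16 + 24 + 10 + 13 + ? = 65, so (1,3) = 2.
Column 1 needs 65; the known cells sum to 62, so (3,1) = 3.
The remaining cell in column 3 is (5,3) = 65 − 44 = 21.
The remaining cell in row 3 is (3,4) = 65 − 48 = 17.
Row 5: 15 + 18 + 21 + 7 + ? = 65, so (5,4) = 4.

16 24 2 10 13 / 22 5 8 11 19 / 3 6 14 17 25 / 9 12 20 23 1 / 15 18 21 4 7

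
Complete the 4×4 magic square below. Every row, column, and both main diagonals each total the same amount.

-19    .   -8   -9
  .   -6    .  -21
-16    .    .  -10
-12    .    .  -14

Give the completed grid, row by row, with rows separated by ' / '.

-19 -18 -8 -9 / -7 -6 -20 -21 / -16 -13 -15 -10 / -12 -17 -11 -14

Column 4 is already complete: -9 + -21 + -10 + -14 = -54, so that is the magic constant.
Row 1: -19 + (-8) + (-9) + ? = -54, so (1,2) = -18.
Column 1 needs -54; the known cells sum to -47, so (2,1) = -7.
Using main diagonal: -19 + (-6) + (-14) + ? → (3,3) = -54 − (-39) = -15.
Row 2 must total -54; the given cells sum to -34, so (2,3) = -20.
Row 3: -16 + (-15) + (-10) + ? = -54, so (3,2) = -13.
Column 2: -18 + (-6) + (-13) + ? = -54, so (4,2) = -17.
The remaining cell in column 3 is (4,3) = -54 − (-43) = -11.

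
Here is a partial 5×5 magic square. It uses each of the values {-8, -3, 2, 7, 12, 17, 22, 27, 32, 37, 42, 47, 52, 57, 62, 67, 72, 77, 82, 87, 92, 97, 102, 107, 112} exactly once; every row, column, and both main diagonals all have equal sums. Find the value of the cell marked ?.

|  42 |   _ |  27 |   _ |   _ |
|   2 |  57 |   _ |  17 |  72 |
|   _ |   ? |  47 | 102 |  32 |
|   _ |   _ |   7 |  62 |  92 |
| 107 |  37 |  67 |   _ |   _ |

The 25 entries sum to 1300, so each line sums to 1300/5 = 260.
From row 2, 260 − (2 + 57 + 17 + 72) gives (2,3) = 112.
Main diagonal must total 260; the given cells sum to 208, so (5,5) = 52.
Row 5 must total 260; the given cells sum to 263, so (5,4) = -3.
Column 4: 17 + 102 + 62 + (-3) + ? = 260, so (1,4) = 82.
The remaining cell in column 5 is (1,5) = 260 − 248 = 12.
From anti-diagonal, 260 − (12 + 17 + 47 + 107) gives (4,2) = 77.
From row 1, 260 − (42 + 27 + 82 + 12) gives (1,2) = 97.
From row 4, 260 − (77 + 7 + 62 + 92) gives (4,1) = 22.
The remaining cell in column 1 is (3,1) = 260 − 173 = 87.
From column 2, 260 − (97 + 57 + 77 + 37) gives (3,2) = -8.

-8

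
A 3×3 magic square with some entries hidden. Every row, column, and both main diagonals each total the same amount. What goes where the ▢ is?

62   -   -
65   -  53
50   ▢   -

71

Column 1 is complete and sums to 177; that is the magic constant.
Row 2 needs 177; the known cells sum to 118, so (2,2) = 59.
Using main diagonal: 62 + 59 + ? → (3,3) = 177 − 121 = 56.
From anti-diagonal, 177 − (59 + 50) gives (1,3) = 68.
Row 1 must total 177; the given cells sum to 130, so (1,2) = 47.
The remaining cell in row 3 is (3,2) = 177 − 106 = 71.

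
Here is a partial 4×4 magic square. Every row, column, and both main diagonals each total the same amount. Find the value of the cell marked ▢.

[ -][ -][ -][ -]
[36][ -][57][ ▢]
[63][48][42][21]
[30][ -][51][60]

54

Row 3 is complete and sums to 174; that is the magic constant.
Row 4: 30 + 51 + 60 + ? = 174, so (4,2) = 33.
Using column 1: 36 + 63 + 30 + ? → (1,1) = 174 − 129 = 45.
Column 3 must total 174; the given cells sum to 150, so (1,3) = 24.
Using main diagonal: 45 + 42 + 60 + ? → (2,2) = 174 − 147 = 27.
From anti-diagonal, 174 − (57 + 48 + 30) gives (1,4) = 39.
The remaining cell in row 1 is (1,2) = 174 − 108 = 66.
Row 2 needs 174; the known cells sum to 120, so (2,4) = 54.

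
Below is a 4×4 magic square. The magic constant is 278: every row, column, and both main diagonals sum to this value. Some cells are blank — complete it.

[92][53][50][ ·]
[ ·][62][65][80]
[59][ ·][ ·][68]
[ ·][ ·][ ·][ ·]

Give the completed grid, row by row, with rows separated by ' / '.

92 53 50 83 / 71 62 65 80 / 59 74 77 68 / 56 89 86 47

Using row 1: 92 + 53 + 50 + ? → (1,4) = 278 − 195 = 83.
Using row 2: 62 + 65 + 80 + ? → (2,1) = 278 − 207 = 71.
Column 1 must total 278; the given cells sum to 222, so (4,1) = 56.
Column 4: 83 + 80 + 68 + ? = 278, so (4,4) = 47.
Using main diagonal: 92 + 62 + 47 + ? → (3,3) = 278 − 201 = 77.
Anti-diagonal needs 278; the known cells sum to 204, so (3,2) = 74.
Column 2 needs 278; the known cells sum to 189, so (4,2) = 89.
The remaining cell in column 3 is (4,3) = 278 − 192 = 86.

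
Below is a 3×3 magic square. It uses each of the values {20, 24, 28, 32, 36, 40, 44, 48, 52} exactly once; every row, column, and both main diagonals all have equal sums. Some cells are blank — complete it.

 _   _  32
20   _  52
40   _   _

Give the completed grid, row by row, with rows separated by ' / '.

48 28 32 / 20 36 52 / 40 44 24

The 9 entries sum to 324, so each line sums to 324/3 = 108.
Row 2 must total 108; the given cells sum to 72, so (2,2) = 36.
The remaining cell in column 1 is (1,1) = 108 − 60 = 48.
Column 3 must total 108; the given cells sum to 84, so (3,3) = 24.
From row 1, 108 − (48 + 32) gives (1,2) = 28.
Row 3: 40 + 24 + ? = 108, so (3,2) = 44.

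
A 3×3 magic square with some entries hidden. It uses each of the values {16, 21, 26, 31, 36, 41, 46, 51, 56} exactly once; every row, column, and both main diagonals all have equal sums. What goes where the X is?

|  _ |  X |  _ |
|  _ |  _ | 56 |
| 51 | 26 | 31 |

The 9 entries sum to 324, so each line sums to 324/3 = 108.
From column 3, 108 − (56 + 31) gives (1,3) = 21.
Using anti-diagonal: 21 + 51 + ? → (2,2) = 108 − 72 = 36.
Row 2 must total 108; the given cells sum to 92, so (2,1) = 16.
Column 1 must total 108; the given cells sum to 67, so (1,1) = 41.
The remaining cell in column 2 is (1,2) = 108 − 62 = 46.

46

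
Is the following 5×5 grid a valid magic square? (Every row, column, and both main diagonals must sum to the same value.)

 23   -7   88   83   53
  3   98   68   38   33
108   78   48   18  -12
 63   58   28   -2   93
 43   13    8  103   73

Yes

Row 1: 23 + (-7) + 88 + 83 + 53 = 240.
Row 2: 3 + 98 + 68 + 38 + 33 = 240.
Row 3: 108 + 78 + 48 + 18 + (-12) = 240.
Row 4: 63 + 58 + 28 + (-2) + 93 = 240.
Row 5: 43 + 13 + 8 + 103 + 73 = 240.
Column 1: 23 + 3 + 108 + 63 + 43 = 240.
Column 2: -7 + 98 + 78 + 58 + 13 = 240.
Column 3: 88 + 68 + 48 + 28 + 8 = 240.
Column 4: 83 + 38 + 18 + (-2) + 103 = 240.
Column 5: 53 + 33 + (-12) + 93 + 73 = 240.
Main diagonal: 23 + 98 + 48 + (-2) + 73 = 240.
Anti-diagonal: 53 + 38 + 48 + 58 + 43 = 240.
All lines sum to 240.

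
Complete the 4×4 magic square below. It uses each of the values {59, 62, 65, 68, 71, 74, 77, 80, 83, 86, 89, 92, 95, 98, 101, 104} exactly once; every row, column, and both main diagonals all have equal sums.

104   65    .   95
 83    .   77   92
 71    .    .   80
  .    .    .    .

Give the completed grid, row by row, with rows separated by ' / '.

104 65 62 95 / 83 74 77 92 / 71 86 89 80 / 68 101 98 59

The 16 entries sum to 1304, so each line sums to 1304/4 = 326.
Row 1 must total 326; the given cells sum to 264, so (1,3) = 62.
Row 2: 83 + 77 + 92 + ? = 326, so (2,2) = 74.
Column 1 must total 326; the given cells sum to 258, so (4,1) = 68.
Using column 4: 95 + 92 + 80 + ? → (4,4) = 326 − 267 = 59.
Using main diagonal: 104 + 74 + 59 + ? → (3,3) = 326 − 237 = 89.
Using anti-diagonal: 95 + 77 + 68 + ? → (3,2) = 326 − 240 = 86.
Using column 2: 65 + 74 + 86 + ? → (4,2) = 326 − 225 = 101.
Column 3 needs 326; the known cells sum to 228, so (4,3) = 98.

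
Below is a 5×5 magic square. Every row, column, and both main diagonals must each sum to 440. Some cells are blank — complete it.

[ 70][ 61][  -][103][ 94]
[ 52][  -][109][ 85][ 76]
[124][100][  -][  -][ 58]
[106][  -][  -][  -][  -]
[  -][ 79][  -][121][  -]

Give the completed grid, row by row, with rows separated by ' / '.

The remaining cell in row 1 is (1,3) = 440 − 328 = 112.
Row 2 must total 440; the given cells sum to 322, so (2,2) = 118.
Column 1 needs 440; the known cells sum to 352, so (5,1) = 88.
Using column 2: 61 + 118 + 100 + 79 + ? → (4,2) = 440 − 358 = 82.
Anti-diagonal must total 440; the given cells sum to 349, so (3,3) = 91.
Row 3 must total 440; the given cells sum to 373, so (3,4) = 67.
From column 4, 440 − (103 + 85 + 67 + 121) gives (4,4) = 64.
Main diagonal needs 440; the known cells sum to 343, so (5,5) = 97.
Row 5: 88 + 79 + 121 + 97 + ? = 440, so (5,3) = 55.
From column 3, 440 − (112 + 109 + 91 + 55) gives (4,3) = 73.
The remaining cell in column 5 is (4,5) = 440 − 325 = 115.

70 61 112 103 94 / 52 118 109 85 76 / 124 100 91 67 58 / 106 82 73 64 115 / 88 79 55 121 97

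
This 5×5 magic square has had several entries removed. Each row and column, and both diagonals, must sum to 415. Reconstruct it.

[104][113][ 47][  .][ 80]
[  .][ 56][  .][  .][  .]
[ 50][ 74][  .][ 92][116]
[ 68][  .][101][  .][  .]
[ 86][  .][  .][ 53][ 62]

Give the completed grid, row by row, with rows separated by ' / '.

From row 1, 415 − (104 + 113 + 47 + 80) gives (1,4) = 71.
From row 3, 415 − (50 + 74 + 92 + 116) gives (3,3) = 83.
Column 1: 104 + 50 + 68 + 86 + ? = 415, so (2,1) = 107.
The remaining cell in main diagonal is (4,4) = 415 − 305 = 110.
From column 4, 415 − (71 + 92 + 110 + 53) gives (2,4) = 89.
Anti-diagonal: 80 + 89 + 83 + 86 + ? = 415, so (4,2) = 77.
Using row 4: 68 + 77 + 101 + 110 + ? → (4,5) = 415 − 356 = 59.
Column 2 needs 415; the known cells sum to 320, so (5,2) = 95.
Using column 5: 80 + 116 + 59 + 62 + ? → (2,5) = 415 − 317 = 98.
The remaining cell in row 2 is (2,3) = 415 − 350 = 65.
Row 5 must total 415; the given cells sum to 296, so (5,3) = 119.

104 113 47 71 80 / 107 56 65 89 98 / 50 74 83 92 116 / 68 77 101 110 59 / 86 95 119 53 62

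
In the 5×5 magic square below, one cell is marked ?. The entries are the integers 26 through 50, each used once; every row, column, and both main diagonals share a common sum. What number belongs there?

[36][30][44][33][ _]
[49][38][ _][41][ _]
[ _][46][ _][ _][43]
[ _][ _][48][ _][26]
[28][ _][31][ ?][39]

The entries are 26 through 50, which sum to 950, so each line sums to 950/5 = 190.
Row 1 needs 190; the known cells sum to 143, so (1,5) = 47.
From column 5, 190 − (47 + 43 + 26 + 39) gives (2,5) = 35.
The remaining cell in row 2 is (2,3) = 190 − 163 = 27.
Using column 3: 44 + 27 + 48 + 31 + ? → (3,3) = 190 − 150 = 40.
The remaining cell in main diagonal is (4,4) = 190 − 153 = 37.
The remaining cell in anti-diagonal is (4,2) = 190 − 156 = 34.
From row 4, 190 − (34 + 48 + 37 + 26) gives (4,1) = 45.
From column 1, 190 − (36 + 49 + 45 + 28) gives (3,1) = 32.
From column 2, 190 − (30 + 38 + 46 + 34) gives (5,2) = 42.
Row 3 must total 190; the given cells sum to 161, so (3,4) = 29.
Row 5 must total 190; the given cells sum to 140, so (5,4) = 50.

50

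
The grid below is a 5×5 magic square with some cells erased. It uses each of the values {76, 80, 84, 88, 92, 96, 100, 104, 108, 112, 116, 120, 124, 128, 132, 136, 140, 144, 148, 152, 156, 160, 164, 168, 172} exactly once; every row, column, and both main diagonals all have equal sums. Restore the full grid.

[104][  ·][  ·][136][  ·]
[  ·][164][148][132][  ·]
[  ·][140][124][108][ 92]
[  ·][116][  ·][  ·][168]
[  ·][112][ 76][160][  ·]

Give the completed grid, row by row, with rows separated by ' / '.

104 88 172 136 120 / 80 164 148 132 96 / 156 140 124 108 92 / 152 116 100 84 168 / 128 112 76 160 144

The 25 entries sum to 3100, so each line sums to 3100/5 = 620.
Row 3 must total 620; the given cells sum to 464, so (3,1) = 156.
The remaining cell in column 2 is (1,2) = 620 − 532 = 88.
Column 4 must total 620; the given cells sum to 536, so (4,4) = 84.
Main diagonal must total 620; the given cells sum to 476, so (5,5) = 144.
Row 5: 112 + 76 + 160 + 144 + ? = 620, so (5,1) = 128.
Anti-diagonal: 132 + 124 + 116 + 128 + ? = 620, so (1,5) = 120.
From row 1, 620 − (104 + 88 + 136 + 120) gives (1,3) = 172.
Column 3 must total 620; the given cells sum to 520, so (4,3) = 100.
Using column 5: 120 + 92 + 168 + 144 + ? → (2,5) = 620 − 524 = 96.
Row 2 needs 620; the known cells sum to 540, so (2,1) = 80.
The remaining cell in row 4 is (4,1) = 620 − 468 = 152.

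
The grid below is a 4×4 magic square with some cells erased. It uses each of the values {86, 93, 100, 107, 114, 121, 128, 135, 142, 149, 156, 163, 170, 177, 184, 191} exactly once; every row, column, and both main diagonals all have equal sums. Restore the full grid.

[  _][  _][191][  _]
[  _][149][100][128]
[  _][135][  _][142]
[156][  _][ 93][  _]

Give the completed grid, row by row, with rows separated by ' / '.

114 86 191 163 / 177 149 100 128 / 107 135 170 142 / 156 184 93 121

The 16 entries sum to 2216, so each line sums to 2216/4 = 554.
Row 2 needs 554; the known cells sum to 377, so (2,1) = 177.
Column 3 must total 554; the given cells sum to 384, so (3,3) = 170.
Anti-diagonal must total 554; the given cells sum to 391, so (1,4) = 163.
Using row 3: 135 + 170 + 142 + ? → (3,1) = 554 − 447 = 107.
Column 1: 177 + 107 + 156 + ? = 554, so (1,1) = 114.
The remaining cell in column 4 is (4,4) = 554 − 433 = 121.
Row 1: 114 + 191 + 163 + ? = 554, so (1,2) = 86.
From row 4, 554 − (156 + 93 + 121) gives (4,2) = 184.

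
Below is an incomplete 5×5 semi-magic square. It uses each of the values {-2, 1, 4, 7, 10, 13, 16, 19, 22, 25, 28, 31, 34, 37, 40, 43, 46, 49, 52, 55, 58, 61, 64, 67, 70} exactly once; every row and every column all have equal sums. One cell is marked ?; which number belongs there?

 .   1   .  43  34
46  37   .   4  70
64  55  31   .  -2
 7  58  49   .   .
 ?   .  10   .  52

The 25 entries sum to 850, so each line sums to 850/5 = 170.
Row 2 must total 170; the given cells sum to 157, so (2,3) = 13.
From row 3, 170 − (64 + 55 + 31 + (-2)) gives (3,4) = 22.
Column 2 must total 170; the given cells sum to 151, so (5,2) = 19.
Column 3 must total 170; the given cells sum to 103, so (1,3) = 67.
The remaining cell in column 5 is (4,5) = 170 − 154 = 16.
Row 1: 1 + 67 + 43 + 34 + ? = 170, so (1,1) = 25.
Row 4 must total 170; the given cells sum to 130, so (4,4) = 40.
From column 1, 170 − (25 + 46 + 64 + 7) gives (5,1) = 28.

28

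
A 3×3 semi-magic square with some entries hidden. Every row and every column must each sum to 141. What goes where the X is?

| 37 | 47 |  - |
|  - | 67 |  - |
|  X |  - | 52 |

62

Row 1: 37 + 47 + ? = 141, so (1,3) = 57.
The remaining cell in column 2 is (3,2) = 141 − 114 = 27.
The remaining cell in column 3 is (2,3) = 141 − 109 = 32.
Row 2: 67 + 32 + ? = 141, so (2,1) = 42.
Row 3: 27 + 52 + ? = 141, so (3,1) = 62.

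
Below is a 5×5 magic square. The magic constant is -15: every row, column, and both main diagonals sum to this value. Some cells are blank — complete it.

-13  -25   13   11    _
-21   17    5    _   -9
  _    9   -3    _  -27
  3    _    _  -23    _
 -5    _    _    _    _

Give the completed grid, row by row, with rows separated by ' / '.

Row 1 must total -15; the given cells sum to -14, so (1,5) = -1.
Row 2 must total -15; the given cells sum to -8, so (2,4) = -7.
From column 1, -15 − (-13 + (-21) + 3 + (-5)) gives (3,1) = 21.
Main diagonal needs -15; the known cells sum to -22, so (5,5) = 7.
Using anti-diagonal: -1 + (-7) + (-3) + (-5) + ? → (4,2) = -15 − (-16) = 1.
Row 3 needs -15; the known cells sum to 0, so (3,4) = -15.
Column 2 needs -15; the known cells sum to 2, so (5,2) = -17.
Column 4 needs -15; the known cells sum to -34, so (5,4) = 19.
Column 5: -1 + (-9) + (-27) + 7 + ? = -15, so (4,5) = 15.
Row 4 must total -15; the given cells sum to -4, so (4,3) = -11.
Row 5: -5 + (-17) + 19 + 7 + ? = -15, so (5,3) = -19.

-13 -25 13 11 -1 / -21 17 5 -7 -9 / 21 9 -3 -15 -27 / 3 1 -11 -23 15 / -5 -17 -19 19 7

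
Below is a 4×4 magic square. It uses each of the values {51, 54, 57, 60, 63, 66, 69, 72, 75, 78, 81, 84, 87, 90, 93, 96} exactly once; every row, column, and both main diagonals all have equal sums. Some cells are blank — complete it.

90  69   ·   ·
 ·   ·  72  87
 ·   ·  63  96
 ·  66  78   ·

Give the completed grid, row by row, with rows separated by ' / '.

90 69 81 54 / 51 84 72 87 / 60 75 63 96 / 93 66 78 57

The 16 entries sum to 1176, so each line sums to 1176/4 = 294.
Column 3: 72 + 63 + 78 + ? = 294, so (1,3) = 81.
Row 1: 90 + 69 + 81 + ? = 294, so (1,4) = 54.
Column 4: 54 + 87 + 96 + ? = 294, so (4,4) = 57.
Using main diagonal: 90 + 63 + 57 + ? → (2,2) = 294 − 210 = 84.
Row 2 must total 294; the given cells sum to 243, so (2,1) = 51.
The remaining cell in row 4 is (4,1) = 294 − 201 = 93.
Column 1: 90 + 51 + 93 + ? = 294, so (3,1) = 60.
Using column 2: 69 + 84 + 66 + ? → (3,2) = 294 − 219 = 75.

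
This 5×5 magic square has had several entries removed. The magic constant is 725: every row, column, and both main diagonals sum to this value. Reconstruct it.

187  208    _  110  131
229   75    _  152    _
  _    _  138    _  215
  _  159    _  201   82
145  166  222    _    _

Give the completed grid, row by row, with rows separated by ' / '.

Row 1 must total 725; the given cells sum to 636, so (1,3) = 89.
Using column 2: 208 + 75 + 159 + 166 + ? → (3,2) = 725 − 608 = 117.
From main diagonal, 725 − (187 + 75 + 138 + 201) gives (5,5) = 124.
Row 5 needs 725; the known cells sum to 657, so (5,4) = 68.
Column 4: 110 + 152 + 201 + 68 + ? = 725, so (3,4) = 194.
From column 5, 725 − (131 + 215 + 82 + 124) gives (2,5) = 173.
Using row 2: 229 + 75 + 152 + 173 + ? → (2,3) = 725 − 629 = 96.
Row 3 must total 725; the given cells sum to 664, so (3,1) = 61.
Column 1: 187 + 229 + 61 + 145 + ? = 725, so (4,1) = 103.
Column 3 needs 725; the known cells sum to 545, so (4,3) = 180.

187 208 89 110 131 / 229 75 96 152 173 / 61 117 138 194 215 / 103 159 180 201 82 / 145 166 222 68 124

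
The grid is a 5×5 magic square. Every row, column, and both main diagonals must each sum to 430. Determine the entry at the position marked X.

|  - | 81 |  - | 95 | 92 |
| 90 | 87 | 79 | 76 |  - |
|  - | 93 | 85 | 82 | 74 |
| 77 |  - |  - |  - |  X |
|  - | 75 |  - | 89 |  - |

The remaining cell in row 2 is (2,5) = 430 − 332 = 98.
Using row 3: 93 + 85 + 82 + 74 + ? → (3,1) = 430 − 334 = 96.
Column 2 must total 430; the given cells sum to 336, so (4,2) = 94.
From column 4, 430 − (95 + 76 + 82 + 89) gives (4,4) = 88.
Using anti-diagonal: 92 + 76 + 85 + 94 + ? → (5,1) = 430 − 347 = 83.
Column 1 must total 430; the given cells sum to 346, so (1,1) = 84.
From main diagonal, 430 − (84 + 87 + 85 + 88) gives (5,5) = 86.
The remaining cell in row 1 is (1,3) = 430 − 352 = 78.
Using row 5: 83 + 75 + 89 + 86 + ? → (5,3) = 430 − 333 = 97.
Column 3 needs 430; the known cells sum to 339, so (4,3) = 91.
The remaining cell in column 5 is (4,5) = 430 − 350 = 80.

80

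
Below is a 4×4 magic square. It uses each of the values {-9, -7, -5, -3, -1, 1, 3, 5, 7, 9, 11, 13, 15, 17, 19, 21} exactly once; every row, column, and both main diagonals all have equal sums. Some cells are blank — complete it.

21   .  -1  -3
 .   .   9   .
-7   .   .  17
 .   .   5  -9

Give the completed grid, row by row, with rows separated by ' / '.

The 16 entries sum to 96, so each line sums to 96/4 = 24.
From row 1, 24 − (21 + (-1) + (-3)) gives (1,2) = 7.
Using column 3: -1 + 9 + 5 + ? → (3,3) = 24 − 13 = 11.
The remaining cell in column 4 is (2,4) = 24 − 5 = 19.
Main diagonal must total 24; the given cells sum to 23, so (2,2) = 1.
Row 2 must total 24; the given cells sum to 29, so (2,1) = -5.
Row 3: -7 + 11 + 17 + ? = 24, so (3,2) = 3.
From column 1, 24 − (21 + (-5) + (-7)) gives (4,1) = 15.
Using column 2: 7 + 1 + 3 + ? → (4,2) = 24 − 11 = 13.

21 7 -1 -3 / -5 1 9 19 / -7 3 11 17 / 15 13 5 -9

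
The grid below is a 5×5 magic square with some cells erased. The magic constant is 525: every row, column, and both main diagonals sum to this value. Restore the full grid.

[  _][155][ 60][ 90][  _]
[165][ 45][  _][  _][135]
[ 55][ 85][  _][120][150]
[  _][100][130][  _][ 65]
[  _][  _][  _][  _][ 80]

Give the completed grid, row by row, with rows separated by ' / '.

125 155 60 90 95 / 165 45 75 105 135 / 55 85 115 120 150 / 70 100 130 160 65 / 110 140 145 50 80

Using row 3: 55 + 85 + 120 + 150 + ? → (3,3) = 525 − 410 = 115.
Column 2 must total 525; the given cells sum to 385, so (5,2) = 140.
The remaining cell in column 5 is (1,5) = 525 − 430 = 95.
From row 1, 525 − (155 + 60 + 90 + 95) gives (1,1) = 125.
Main diagonal needs 525; the known cells sum to 365, so (4,4) = 160.
From row 4, 525 − (100 + 130 + 160 + 65) gives (4,1) = 70.
From column 1, 525 − (125 + 165 + 55 + 70) gives (5,1) = 110.
Anti-diagonal: 95 + 115 + 100 + 110 + ? = 525, so (2,4) = 105.
The remaining cell in row 2 is (2,3) = 525 − 450 = 75.
Column 3: 60 + 75 + 115 + 130 + ? = 525, so (5,3) = 145.
From column 4, 525 − (90 + 105 + 120 + 160) gives (5,4) = 50.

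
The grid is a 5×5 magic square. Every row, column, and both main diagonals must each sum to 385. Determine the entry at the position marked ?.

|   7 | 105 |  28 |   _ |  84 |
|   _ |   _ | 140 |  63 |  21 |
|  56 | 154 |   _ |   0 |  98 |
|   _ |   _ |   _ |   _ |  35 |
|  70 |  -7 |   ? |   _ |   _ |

126

Row 1 needs 385; the known cells sum to 224, so (1,4) = 161.
Row 3: 56 + 154 + 0 + 98 + ? = 385, so (3,3) = 77.
The remaining cell in column 5 is (5,5) = 385 − 238 = 147.
Anti-diagonal must total 385; the given cells sum to 294, so (4,2) = 91.
The remaining cell in column 2 is (2,2) = 385 − 343 = 42.
Main diagonal needs 385; the known cells sum to 273, so (4,4) = 112.
From row 2, 385 − (42 + 140 + 63 + 21) gives (2,1) = 119.
Column 1 needs 385; the known cells sum to 252, so (4,1) = 133.
From column 4, 385 − (161 + 63 + 0 + 112) gives (5,4) = 49.
Using row 4: 133 + 91 + 112 + 35 + ? → (4,3) = 385 − 371 = 14.
Row 5 must total 385; the given cells sum to 259, so (5,3) = 126.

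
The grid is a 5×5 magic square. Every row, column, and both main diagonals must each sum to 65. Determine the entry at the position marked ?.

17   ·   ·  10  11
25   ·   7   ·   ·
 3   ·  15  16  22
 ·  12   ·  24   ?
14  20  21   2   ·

5

The remaining cell in row 3 is (3,2) = 65 − 56 = 9.
Row 5: 14 + 20 + 21 + 2 + ? = 65, so (5,5) = 8.
The remaining cell in column 1 is (4,1) = 65 − 59 = 6.
Column 4 needs 65; the known cells sum to 52, so (2,4) = 13.
Main diagonal needs 65; the known cells sum to 64, so (2,2) = 1.
Using row 2: 25 + 1 + 7 + 13 + ? → (2,5) = 65 − 46 = 19.
Using column 2: 1 + 9 + 12 + 20 + ? → (1,2) = 65 − 42 = 23.
Using column 5: 11 + 19 + 22 + 8 + ? → (4,5) = 65 − 60 = 5.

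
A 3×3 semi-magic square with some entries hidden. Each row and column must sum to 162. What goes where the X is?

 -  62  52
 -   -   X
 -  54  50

The remaining cell in row 1 is (1,1) = 162 − 114 = 48.
Row 3 needs 162; the known cells sum to 104, so (3,1) = 58.
The remaining cell in column 1 is (2,1) = 162 − 106 = 56.
Column 2: 62 + 54 + ? = 162, so (2,2) = 46.
Using column 3: 52 + 50 + ? → (2,3) = 162 − 102 = 60.

60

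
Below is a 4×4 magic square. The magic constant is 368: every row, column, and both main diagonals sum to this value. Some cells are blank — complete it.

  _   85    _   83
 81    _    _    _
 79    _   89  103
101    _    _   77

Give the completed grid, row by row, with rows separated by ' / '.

107 85 93 83 / 81 95 87 105 / 79 97 89 103 / 101 91 99 77

Row 3: 79 + 89 + 103 + ? = 368, so (3,2) = 97.
The remaining cell in column 1 is (1,1) = 368 − 261 = 107.
From column 4, 368 − (83 + 103 + 77) gives (2,4) = 105.
Main diagonal must total 368; the given cells sum to 273, so (2,2) = 95.
Anti-diagonal must total 368; the given cells sum to 281, so (2,3) = 87.
Using row 1: 107 + 85 + 83 + ? → (1,3) = 368 − 275 = 93.
Using column 2: 85 + 95 + 97 + ? → (4,2) = 368 − 277 = 91.
Using column 3: 93 + 87 + 89 + ? → (4,3) = 368 − 269 = 99.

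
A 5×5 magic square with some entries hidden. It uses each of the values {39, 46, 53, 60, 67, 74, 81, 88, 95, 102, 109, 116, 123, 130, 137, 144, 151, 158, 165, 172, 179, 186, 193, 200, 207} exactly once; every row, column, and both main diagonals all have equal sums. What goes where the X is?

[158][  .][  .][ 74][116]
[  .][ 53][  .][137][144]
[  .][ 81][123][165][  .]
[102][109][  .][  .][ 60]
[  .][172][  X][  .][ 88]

179

The 25 entries sum to 3075, so each line sums to 3075/5 = 615.
Column 2 must total 615; the given cells sum to 415, so (1,2) = 200.
Using column 5: 116 + 144 + 60 + 88 + ? → (3,5) = 615 − 408 = 207.
From main diagonal, 615 − (158 + 53 + 123 + 88) gives (4,4) = 193.
Using anti-diagonal: 116 + 137 + 123 + 109 + ? → (5,1) = 615 − 485 = 130.
Row 1: 158 + 200 + 74 + 116 + ? = 615, so (1,3) = 67.
Row 3 must total 615; the given cells sum to 576, so (3,1) = 39.
The remaining cell in row 4 is (4,3) = 615 − 464 = 151.
Column 1 must total 615; the given cells sum to 429, so (2,1) = 186.
Column 4: 74 + 137 + 165 + 193 + ? = 615, so (5,4) = 46.
Using row 2: 186 + 53 + 137 + 144 + ? → (2,3) = 615 − 520 = 95.
Using row 5: 130 + 172 + 46 + 88 + ? → (5,3) = 615 − 436 = 179.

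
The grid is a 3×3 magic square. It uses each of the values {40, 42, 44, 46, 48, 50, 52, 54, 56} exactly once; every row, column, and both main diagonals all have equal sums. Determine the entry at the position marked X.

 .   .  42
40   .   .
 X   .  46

The 9 entries sum to 432, so each line sums to 432/3 = 144.
Column 3 must total 144; the given cells sum to 88, so (2,3) = 56.
From row 2, 144 − (40 + 56) gives (2,2) = 48.
The remaining cell in main diagonal is (1,1) = 144 − 94 = 50.
Anti-diagonal: 42 + 48 + ? = 144, so (3,1) = 54.

54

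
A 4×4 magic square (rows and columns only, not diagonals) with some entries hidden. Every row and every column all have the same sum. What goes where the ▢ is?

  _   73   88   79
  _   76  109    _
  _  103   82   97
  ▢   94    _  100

85

Column 2 is complete and sums to 346; that is the magic constant.
Row 1: 73 + 88 + 79 + ? = 346, so (1,1) = 106.
Row 3 must total 346; the given cells sum to 282, so (3,1) = 64.
From column 3, 346 − (88 + 109 + 82) gives (4,3) = 67.
Column 4 must total 346; the given cells sum to 276, so (2,4) = 70.
Using row 2: 76 + 109 + 70 + ? → (2,1) = 346 − 255 = 91.
Row 4 must total 346; the given cells sum to 261, so (4,1) = 85.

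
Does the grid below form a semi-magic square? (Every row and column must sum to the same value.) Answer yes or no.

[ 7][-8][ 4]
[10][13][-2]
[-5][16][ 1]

No — column 3 sums to 3 but column 2 sums to 21.

Row 1: 7 + (-8) + 4 = 3.
Row 2: 10 + 13 + (-2) = 21.
Row 3: -5 + 16 + 1 = 12.
Column 1: 7 + 10 + (-5) = 12.
Column 2: -8 + 13 + 16 = 21.
Column 3: 4 + (-2) + 1 = 3.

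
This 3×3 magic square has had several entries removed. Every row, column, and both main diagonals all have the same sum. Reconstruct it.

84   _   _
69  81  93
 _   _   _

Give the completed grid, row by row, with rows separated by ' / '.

84 87 72 / 69 81 93 / 90 75 78

Row 2 is already complete: 69 + 81 + 93 = 243, so that is the magic constant.
The remaining cell in column 1 is (3,1) = 243 − 153 = 90.
Using main diagonal: 84 + 81 + ? → (3,3) = 243 − 165 = 78.
Anti-diagonal needs 243; the known cells sum to 171, so (1,3) = 72.
Row 1: 84 + 72 + ? = 243, so (1,2) = 87.
Row 3: 90 + 78 + ? = 243, so (3,2) = 75.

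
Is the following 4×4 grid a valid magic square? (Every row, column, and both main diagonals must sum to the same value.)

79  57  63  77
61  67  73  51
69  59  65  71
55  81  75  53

Row 1: 79 + 57 + 63 + 77 = 276.
Row 2: 61 + 67 + 73 + 51 = 252.
Row 3: 69 + 59 + 65 + 71 = 264.
Row 4: 55 + 81 + 75 + 53 = 264.
Column 1: 79 + 61 + 69 + 55 = 264.
Column 2: 57 + 67 + 59 + 81 = 264.
Column 3: 63 + 73 + 65 + 75 = 276.
Column 4: 77 + 51 + 71 + 53 = 252.
Main diagonal: 79 + 67 + 65 + 53 = 264.
Anti-diagonal: 77 + 73 + 59 + 55 = 264.

No — row 1 sums to 276 but main diagonal sums to 264.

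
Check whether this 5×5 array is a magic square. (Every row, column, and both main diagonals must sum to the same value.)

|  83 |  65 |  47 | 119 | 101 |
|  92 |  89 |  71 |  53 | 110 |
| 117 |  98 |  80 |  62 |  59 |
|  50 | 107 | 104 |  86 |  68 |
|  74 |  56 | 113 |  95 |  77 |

Row 1: 83 + 65 + 47 + 119 + 101 = 415.
Row 2: 92 + 89 + 71 + 53 + 110 = 415.
Row 3: 117 + 98 + 80 + 62 + 59 = 416.
Row 4: 50 + 107 + 104 + 86 + 68 = 415.
Row 5: 74 + 56 + 113 + 95 + 77 = 415.
Column 1: 83 + 92 + 117 + 50 + 74 = 416.
Column 2: 65 + 89 + 98 + 107 + 56 = 415.
Column 3: 47 + 71 + 80 + 104 + 113 = 415.
Column 4: 119 + 53 + 62 + 86 + 95 = 415.
Column 5: 101 + 110 + 59 + 68 + 77 = 415.
Main diagonal: 83 + 89 + 80 + 86 + 77 = 415.
Anti-diagonal: 101 + 53 + 80 + 107 + 74 = 415.

No — column 3 sums to 415 but row 3 sums to 416.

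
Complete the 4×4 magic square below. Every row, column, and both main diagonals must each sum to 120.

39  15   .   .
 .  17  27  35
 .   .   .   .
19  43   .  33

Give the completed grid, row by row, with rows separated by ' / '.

39 15 37 29 / 41 17 27 35 / 21 45 31 23 / 19 43 25 33

From row 2, 120 − (17 + 27 + 35) gives (2,1) = 41.
Row 4 needs 120; the known cells sum to 95, so (4,3) = 25.
Column 1: 39 + 41 + 19 + ? = 120, so (3,1) = 21.
Using column 2: 15 + 17 + 43 + ? → (3,2) = 120 − 75 = 45.
Using main diagonal: 39 + 17 + 33 + ? → (3,3) = 120 − 89 = 31.
The remaining cell in anti-diagonal is (1,4) = 120 − 91 = 29.
Row 1 needs 120; the known cells sum to 83, so (1,3) = 37.
The remaining cell in row 3 is (3,4) = 120 − 97 = 23.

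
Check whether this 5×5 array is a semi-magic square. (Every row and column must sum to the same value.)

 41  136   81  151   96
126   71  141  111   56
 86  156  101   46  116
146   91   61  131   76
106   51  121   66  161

Row 1: 41 + 136 + 81 + 151 + 96 = 505.
Row 2: 126 + 71 + 141 + 111 + 56 = 505.
Row 3: 86 + 156 + 101 + 46 + 116 = 505.
Row 4: 146 + 91 + 61 + 131 + 76 = 505.
Row 5: 106 + 51 + 121 + 66 + 161 = 505.
Column 1: 41 + 126 + 86 + 146 + 106 = 505.
Column 2: 136 + 71 + 156 + 91 + 51 = 505.
Column 3: 81 + 141 + 101 + 61 + 121 = 505.
Column 4: 151 + 111 + 46 + 131 + 66 = 505.
Column 5: 96 + 56 + 116 + 76 + 161 = 505.
All lines sum to 505.

Yes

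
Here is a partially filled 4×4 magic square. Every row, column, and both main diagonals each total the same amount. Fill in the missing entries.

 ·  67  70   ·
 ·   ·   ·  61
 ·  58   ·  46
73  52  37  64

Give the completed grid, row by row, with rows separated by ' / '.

34 67 70 55 / 76 49 40 61 / 43 58 79 46 / 73 52 37 64

Row 4 is already complete: 73 + 52 + 37 + 64 = 226, so that is the magic constant.
The remaining cell in column 2 is (2,2) = 226 − 177 = 49.
From column 4, 226 − (61 + 46 + 64) gives (1,4) = 55.
Anti-diagonal needs 226; the known cells sum to 186, so (2,3) = 40.
Using row 1: 67 + 70 + 55 + ? → (1,1) = 226 − 192 = 34.
From row 2, 226 − (49 + 40 + 61) gives (2,1) = 76.
From column 1, 226 − (34 + 76 + 73) gives (3,1) = 43.
The remaining cell in column 3 is (3,3) = 226 − 147 = 79.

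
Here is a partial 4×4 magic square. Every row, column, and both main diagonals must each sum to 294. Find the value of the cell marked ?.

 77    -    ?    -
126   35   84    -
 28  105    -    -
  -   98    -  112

Row 2 must total 294; the given cells sum to 245, so (2,4) = 49.
Column 1 must total 294; the given cells sum to 231, so (4,1) = 63.
Column 2 must total 294; the given cells sum to 238, so (1,2) = 56.
Main diagonal needs 294; the known cells sum to 224, so (3,3) = 70.
Anti-diagonal needs 294; the known cells sum to 252, so (1,4) = 42.
Row 1: 77 + 56 + 42 + ? = 294, so (1,3) = 119.

119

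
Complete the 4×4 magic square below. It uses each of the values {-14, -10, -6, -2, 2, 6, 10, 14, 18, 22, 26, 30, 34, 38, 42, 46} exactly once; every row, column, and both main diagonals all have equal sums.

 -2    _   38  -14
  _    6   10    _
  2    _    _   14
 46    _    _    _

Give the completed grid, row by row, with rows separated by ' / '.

-2 42 38 -14 / 18 6 10 30 / 2 22 26 14 / 46 -6 -10 34

The 16 entries sum to 256, so each line sums to 256/4 = 64.
Row 1 must total 64; the given cells sum to 22, so (1,2) = 42.
Column 1 must total 64; the given cells sum to 46, so (2,1) = 18.
Anti-diagonal needs 64; the known cells sum to 42, so (3,2) = 22.
The remaining cell in row 2 is (2,4) = 64 − 34 = 30.
From row 3, 64 − (2 + 22 + 14) gives (3,3) = 26.
Using column 2: 42 + 6 + 22 + ? → (4,2) = 64 − 70 = -6.
Column 3 must total 64; the given cells sum to 74, so (4,3) = -10.
Column 4 needs 64; the known cells sum to 30, so (4,4) = 34.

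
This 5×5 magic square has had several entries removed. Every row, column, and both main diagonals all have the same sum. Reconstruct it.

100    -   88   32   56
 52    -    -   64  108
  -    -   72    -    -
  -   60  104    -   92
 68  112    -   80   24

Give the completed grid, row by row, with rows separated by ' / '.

Anti-diagonal is already complete: 56 + 64 + 72 + 60 + 68 = 320, so that is the magic constant.
The remaining cell in row 1 is (1,2) = 320 − 276 = 44.
Row 5 needs 320; the known cells sum to 284, so (5,3) = 36.
Column 3 needs 320; the known cells sum to 300, so (2,3) = 20.
Column 5: 56 + 108 + 92 + 24 + ? = 320, so (3,5) = 40.
Row 2: 52 + 20 + 64 + 108 + ? = 320, so (2,2) = 76.
Column 2: 44 + 76 + 60 + 112 + ? = 320, so (3,2) = 28.
Using main diagonal: 100 + 76 + 72 + 24 + ? → (4,4) = 320 − 272 = 48.
From row 4, 320 − (60 + 104 + 48 + 92) gives (4,1) = 16.
Column 1 must total 320; the given cells sum to 236, so (3,1) = 84.
Column 4 must total 320; the given cells sum to 224, so (3,4) = 96.

100 44 88 32 56 / 52 76 20 64 108 / 84 28 72 96 40 / 16 60 104 48 92 / 68 112 36 80 24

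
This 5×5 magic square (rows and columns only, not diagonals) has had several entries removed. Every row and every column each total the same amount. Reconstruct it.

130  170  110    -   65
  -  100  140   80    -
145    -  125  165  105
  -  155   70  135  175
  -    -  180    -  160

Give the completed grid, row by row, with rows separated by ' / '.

Column 3 is already complete: 110 + 140 + 125 + 70 + 180 = 625, so that is the magic constant.
Using row 1: 130 + 170 + 110 + 65 + ? → (1,4) = 625 − 475 = 150.
Row 3: 145 + 125 + 165 + 105 + ? = 625, so (3,2) = 85.
Row 4 must total 625; the given cells sum to 535, so (4,1) = 90.
Column 2 needs 625; the known cells sum to 510, so (5,2) = 115.
Using column 4: 150 + 80 + 165 + 135 + ? → (5,4) = 625 − 530 = 95.
Using column 5: 65 + 105 + 175 + 160 + ? → (2,5) = 625 − 505 = 120.
The remaining cell in row 2 is (2,1) = 625 − 440 = 185.
From row 5, 625 − (115 + 180 + 95 + 160) gives (5,1) = 75.

130 170 110 150 65 / 185 100 140 80 120 / 145 85 125 165 105 / 90 155 70 135 175 / 75 115 180 95 160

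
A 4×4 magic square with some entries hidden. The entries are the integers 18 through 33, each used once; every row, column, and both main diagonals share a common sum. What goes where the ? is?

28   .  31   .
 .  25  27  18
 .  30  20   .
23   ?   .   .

26

The entries are 18 through 33, which sum to 408, so each line sums to 408/4 = 102.
The remaining cell in row 2 is (2,1) = 102 − 70 = 32.
The remaining cell in column 1 is (3,1) = 102 − 83 = 19.
Using column 3: 31 + 27 + 20 + ? → (4,3) = 102 − 78 = 24.
The remaining cell in main diagonal is (4,4) = 102 − 73 = 29.
The remaining cell in anti-diagonal is (1,4) = 102 − 80 = 22.
The remaining cell in row 1 is (1,2) = 102 − 81 = 21.
The remaining cell in row 3 is (3,4) = 102 − 69 = 33.
The remaining cell in row 4 is (4,2) = 102 − 76 = 26.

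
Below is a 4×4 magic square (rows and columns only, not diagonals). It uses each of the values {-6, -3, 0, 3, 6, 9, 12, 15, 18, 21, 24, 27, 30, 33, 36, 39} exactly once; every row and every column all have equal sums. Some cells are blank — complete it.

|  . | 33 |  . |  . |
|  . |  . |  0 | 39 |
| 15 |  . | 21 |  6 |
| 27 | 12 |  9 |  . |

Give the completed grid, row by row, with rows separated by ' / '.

-6 33 36 3 / 30 -3 0 39 / 15 24 21 6 / 27 12 9 18

The 16 entries sum to 264, so each line sums to 264/4 = 66.
The remaining cell in row 3 is (3,2) = 66 − 42 = 24.
From row 4, 66 − (27 + 12 + 9) gives (4,4) = 18.
The remaining cell in column 2 is (2,2) = 66 − 69 = -3.
Column 3: 0 + 21 + 9 + ? = 66, so (1,3) = 36.
Column 4: 39 + 6 + 18 + ? = 66, so (1,4) = 3.
From row 1, 66 − (33 + 36 + 3) gives (1,1) = -6.
The remaining cell in row 2 is (2,1) = 66 − 36 = 30.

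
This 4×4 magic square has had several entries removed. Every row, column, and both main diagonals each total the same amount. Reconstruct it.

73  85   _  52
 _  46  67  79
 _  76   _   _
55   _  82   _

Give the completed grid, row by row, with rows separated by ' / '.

73 85 40 52 / 58 46 67 79 / 64 76 61 49 / 55 43 82 70

Anti-diagonal is already complete: 52 + 67 + 76 + 55 = 250, so that is the magic constant.
Row 1 needs 250; the known cells sum to 210, so (1,3) = 40.
Using row 2: 46 + 67 + 79 + ? → (2,1) = 250 − 192 = 58.
Column 1 must total 250; the given cells sum to 186, so (3,1) = 64.
Using column 2: 85 + 46 + 76 + ? → (4,2) = 250 − 207 = 43.
Using column 3: 40 + 67 + 82 + ? → (3,3) = 250 − 189 = 61.
Main diagonal must total 250; the given cells sum to 180, so (4,4) = 70.
The remaining cell in row 3 is (3,4) = 250 − 201 = 49.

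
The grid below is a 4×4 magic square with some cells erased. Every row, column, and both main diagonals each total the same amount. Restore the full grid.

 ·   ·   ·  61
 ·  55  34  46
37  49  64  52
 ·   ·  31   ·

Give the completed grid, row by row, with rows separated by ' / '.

Row 3 is already complete: 37 + 49 + 64 + 52 = 202, so that is the magic constant.
From row 2, 202 − (55 + 34 + 46) gives (2,1) = 67.
The remaining cell in column 3 is (1,3) = 202 − 129 = 73.
Column 4 needs 202; the known cells sum to 159, so (4,4) = 43.
Using main diagonal: 55 + 64 + 43 + ? → (1,1) = 202 − 162 = 40.
Using anti-diagonal: 61 + 34 + 49 + ? → (4,1) = 202 − 144 = 58.
From row 1, 202 − (40 + 73 + 61) gives (1,2) = 28.
Using row 4: 58 + 31 + 43 + ? → (4,2) = 202 − 132 = 70.

40 28 73 61 / 67 55 34 46 / 37 49 64 52 / 58 70 31 43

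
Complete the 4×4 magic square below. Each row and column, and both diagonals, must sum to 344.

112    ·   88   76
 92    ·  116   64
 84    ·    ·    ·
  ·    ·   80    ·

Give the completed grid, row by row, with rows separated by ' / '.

112 68 88 76 / 92 72 116 64 / 84 96 60 104 / 56 108 80 100

Row 1: 112 + 88 + 76 + ? = 344, so (1,2) = 68.
Row 2: 92 + 116 + 64 + ? = 344, so (2,2) = 72.
From column 1, 344 − (112 + 92 + 84) gives (4,1) = 56.
Using column 3: 88 + 116 + 80 + ? → (3,3) = 344 − 284 = 60.
Using main diagonal: 112 + 72 + 60 + ? → (4,4) = 344 − 244 = 100.
Anti-diagonal: 76 + 116 + 56 + ? = 344, so (3,2) = 96.
Row 3 needs 344; the known cells sum to 240, so (3,4) = 104.
Row 4: 56 + 80 + 100 + ? = 344, so (4,2) = 108.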